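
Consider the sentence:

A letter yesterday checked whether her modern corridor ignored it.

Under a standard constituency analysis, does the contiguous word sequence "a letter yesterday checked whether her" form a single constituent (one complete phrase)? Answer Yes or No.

"a" belongs to the noun phrase "a letter" while "her" belongs to the verb phrase "yesterday checked whether her modern corridor ignored it"; a span that runs across that boundary is not a single phrase.

No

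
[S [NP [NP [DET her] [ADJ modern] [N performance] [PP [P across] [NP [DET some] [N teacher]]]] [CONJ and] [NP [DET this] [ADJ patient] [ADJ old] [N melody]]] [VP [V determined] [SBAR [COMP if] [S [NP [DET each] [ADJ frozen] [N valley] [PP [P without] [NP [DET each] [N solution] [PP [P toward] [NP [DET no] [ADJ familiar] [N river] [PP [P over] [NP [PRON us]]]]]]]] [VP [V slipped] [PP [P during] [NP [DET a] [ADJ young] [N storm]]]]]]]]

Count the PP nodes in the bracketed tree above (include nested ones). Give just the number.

5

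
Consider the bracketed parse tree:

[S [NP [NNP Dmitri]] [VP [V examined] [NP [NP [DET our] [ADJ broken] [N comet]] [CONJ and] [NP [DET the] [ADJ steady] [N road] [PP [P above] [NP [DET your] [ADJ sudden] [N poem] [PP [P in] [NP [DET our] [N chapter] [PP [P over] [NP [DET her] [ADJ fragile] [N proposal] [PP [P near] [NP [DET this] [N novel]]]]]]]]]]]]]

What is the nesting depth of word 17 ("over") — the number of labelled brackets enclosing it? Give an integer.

10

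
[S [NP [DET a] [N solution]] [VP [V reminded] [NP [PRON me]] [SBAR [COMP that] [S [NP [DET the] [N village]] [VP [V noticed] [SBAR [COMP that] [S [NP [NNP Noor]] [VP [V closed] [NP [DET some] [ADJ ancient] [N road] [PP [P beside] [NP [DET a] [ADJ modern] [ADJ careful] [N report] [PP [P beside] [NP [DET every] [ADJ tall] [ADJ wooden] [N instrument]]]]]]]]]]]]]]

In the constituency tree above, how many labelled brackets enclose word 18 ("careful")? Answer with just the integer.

12

The word sits inside ADJ, which is inside NP, inside PP, inside NP, inside VP, inside S, inside SBAR, inside VP, inside S, inside SBAR, inside VP, inside S — 12 brackets in all.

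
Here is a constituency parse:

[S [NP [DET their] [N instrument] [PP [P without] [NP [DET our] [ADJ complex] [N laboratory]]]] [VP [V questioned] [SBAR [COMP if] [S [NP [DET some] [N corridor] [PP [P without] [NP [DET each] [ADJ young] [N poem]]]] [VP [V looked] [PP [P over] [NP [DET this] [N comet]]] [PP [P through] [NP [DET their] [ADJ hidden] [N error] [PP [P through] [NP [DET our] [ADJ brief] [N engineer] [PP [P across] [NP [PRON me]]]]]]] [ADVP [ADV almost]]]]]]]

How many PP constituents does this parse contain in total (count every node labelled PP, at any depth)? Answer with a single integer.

6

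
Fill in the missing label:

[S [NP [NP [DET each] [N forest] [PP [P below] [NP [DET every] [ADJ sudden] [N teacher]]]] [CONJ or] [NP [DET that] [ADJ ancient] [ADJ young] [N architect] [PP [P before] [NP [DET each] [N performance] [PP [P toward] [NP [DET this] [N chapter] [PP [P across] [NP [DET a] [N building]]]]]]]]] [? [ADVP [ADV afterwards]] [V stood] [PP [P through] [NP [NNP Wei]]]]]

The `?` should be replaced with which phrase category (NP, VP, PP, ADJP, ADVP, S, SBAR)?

VP

Looking at what the `?` directly dominates — ADVP, V 'stood', PP — this is a verb phrase (VP).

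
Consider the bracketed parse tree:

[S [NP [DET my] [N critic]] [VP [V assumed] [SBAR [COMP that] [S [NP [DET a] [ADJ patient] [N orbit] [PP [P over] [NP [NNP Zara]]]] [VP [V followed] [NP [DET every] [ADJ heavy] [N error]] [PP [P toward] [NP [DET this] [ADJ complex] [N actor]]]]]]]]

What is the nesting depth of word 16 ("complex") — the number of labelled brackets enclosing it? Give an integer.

Path from the root down to the word: S → VP → SBAR → S → VP → PP → NP → ADJ. That is 8 enclosing brackets.

8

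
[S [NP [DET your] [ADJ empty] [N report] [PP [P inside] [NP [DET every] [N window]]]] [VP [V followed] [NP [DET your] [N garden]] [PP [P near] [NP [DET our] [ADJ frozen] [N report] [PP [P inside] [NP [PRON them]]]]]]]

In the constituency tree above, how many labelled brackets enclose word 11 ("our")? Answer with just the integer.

Counting open brackets not yet closed at "our": [S [VP [PP [NP [DET = 5.

5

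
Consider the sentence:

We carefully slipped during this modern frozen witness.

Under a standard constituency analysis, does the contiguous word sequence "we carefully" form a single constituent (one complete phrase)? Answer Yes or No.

The smallest constituent containing the whole sequence is the clause [S we carefully slipped during this modern frozen witness], but the sequence is only part of it — it straddles the boundary between noun phrase "we" and verb phrase "carefully slipped during this modern frozen witness".

No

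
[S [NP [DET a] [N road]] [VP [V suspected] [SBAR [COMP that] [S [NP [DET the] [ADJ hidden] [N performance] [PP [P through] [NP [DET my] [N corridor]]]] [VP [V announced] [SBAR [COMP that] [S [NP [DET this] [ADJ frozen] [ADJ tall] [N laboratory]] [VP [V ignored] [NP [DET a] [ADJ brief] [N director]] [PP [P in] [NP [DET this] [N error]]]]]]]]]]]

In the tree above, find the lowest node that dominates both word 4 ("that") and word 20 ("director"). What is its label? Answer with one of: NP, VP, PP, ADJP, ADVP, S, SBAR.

The smallest bracket enclosing both words is [SBAR that the hidden performance through my corridor announced that this frozen tall laboratory ignored a brief director in this error], so the label is SBAR.

SBAR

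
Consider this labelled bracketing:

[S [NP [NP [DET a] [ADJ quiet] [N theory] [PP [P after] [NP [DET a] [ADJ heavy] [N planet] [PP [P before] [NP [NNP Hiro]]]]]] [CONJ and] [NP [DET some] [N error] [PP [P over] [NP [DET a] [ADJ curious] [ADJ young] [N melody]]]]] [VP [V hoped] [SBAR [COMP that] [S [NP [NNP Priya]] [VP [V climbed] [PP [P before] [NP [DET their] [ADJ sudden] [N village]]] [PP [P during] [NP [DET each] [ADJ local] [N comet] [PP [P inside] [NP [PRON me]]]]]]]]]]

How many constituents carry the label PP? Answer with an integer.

The PP constituents are: [PP after a heavy planet before Hiro]; [PP before Hiro]; [PP over a curious young melody]; [PP before their sudden village]; [PP during each local comet inside me]; [PP inside me]. Total: 6.

6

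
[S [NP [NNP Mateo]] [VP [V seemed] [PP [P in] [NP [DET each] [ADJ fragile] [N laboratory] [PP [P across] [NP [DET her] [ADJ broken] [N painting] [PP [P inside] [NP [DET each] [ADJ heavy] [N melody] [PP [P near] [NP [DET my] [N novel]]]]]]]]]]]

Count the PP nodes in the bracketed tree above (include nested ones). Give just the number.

4

Listing each PP by its span: [PP in each fragile laboratory across her broken painting inside each heavy melody near my novel]; [PP across her broken painting inside each heavy melody near my novel]; [PP inside each heavy melody near my novel]; [PP near my novel] — that makes 4.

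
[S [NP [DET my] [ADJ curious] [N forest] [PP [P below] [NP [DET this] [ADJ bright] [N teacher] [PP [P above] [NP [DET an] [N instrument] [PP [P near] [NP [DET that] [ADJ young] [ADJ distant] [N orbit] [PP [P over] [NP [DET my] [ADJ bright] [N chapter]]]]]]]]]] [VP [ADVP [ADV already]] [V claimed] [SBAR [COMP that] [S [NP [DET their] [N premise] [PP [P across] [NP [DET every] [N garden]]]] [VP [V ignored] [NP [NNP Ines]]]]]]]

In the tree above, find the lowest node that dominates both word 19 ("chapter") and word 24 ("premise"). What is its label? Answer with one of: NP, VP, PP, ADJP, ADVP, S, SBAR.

S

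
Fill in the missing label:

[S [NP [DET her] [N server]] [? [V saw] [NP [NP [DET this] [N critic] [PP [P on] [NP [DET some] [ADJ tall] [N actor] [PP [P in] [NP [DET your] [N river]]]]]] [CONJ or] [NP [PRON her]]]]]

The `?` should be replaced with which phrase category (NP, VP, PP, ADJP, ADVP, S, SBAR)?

The `?` node immediately contains: V 'saw', NP. That is the internal structure of a verb phrase, so the label is VP.

VP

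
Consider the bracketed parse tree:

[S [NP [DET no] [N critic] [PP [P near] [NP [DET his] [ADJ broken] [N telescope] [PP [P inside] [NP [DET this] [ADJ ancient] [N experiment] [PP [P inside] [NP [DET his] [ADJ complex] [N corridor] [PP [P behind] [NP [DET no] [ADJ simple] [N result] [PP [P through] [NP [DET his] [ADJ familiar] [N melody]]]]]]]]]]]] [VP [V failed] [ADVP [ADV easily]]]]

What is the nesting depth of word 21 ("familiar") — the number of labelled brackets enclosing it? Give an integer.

The word sits inside ADJ, which is inside NP, inside PP, inside NP, inside PP, inside NP, inside PP, inside NP, inside PP, inside NP, inside PP, inside NP, inside S — 13 brackets in all.

13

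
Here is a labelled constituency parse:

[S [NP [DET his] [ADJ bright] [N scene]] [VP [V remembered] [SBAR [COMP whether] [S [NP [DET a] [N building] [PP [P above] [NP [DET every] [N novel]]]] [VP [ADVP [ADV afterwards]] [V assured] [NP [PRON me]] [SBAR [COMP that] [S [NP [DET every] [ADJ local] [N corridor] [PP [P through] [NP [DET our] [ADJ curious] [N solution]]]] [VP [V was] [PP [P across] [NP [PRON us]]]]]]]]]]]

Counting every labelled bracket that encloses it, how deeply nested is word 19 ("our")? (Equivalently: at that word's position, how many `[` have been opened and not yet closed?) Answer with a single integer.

11

Counting open brackets not yet closed at "our": [S [VP [SBAR [S [VP [SBAR [S [NP [PP [NP [DET = 11.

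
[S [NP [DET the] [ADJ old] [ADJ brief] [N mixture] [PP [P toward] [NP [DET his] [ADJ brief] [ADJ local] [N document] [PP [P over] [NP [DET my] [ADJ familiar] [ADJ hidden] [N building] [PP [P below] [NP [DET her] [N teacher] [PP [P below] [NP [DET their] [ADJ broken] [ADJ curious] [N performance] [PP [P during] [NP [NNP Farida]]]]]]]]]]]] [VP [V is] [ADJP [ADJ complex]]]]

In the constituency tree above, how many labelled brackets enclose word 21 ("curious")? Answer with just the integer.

11

Path from the root down to the word: S → NP → PP → NP → PP → NP → PP → NP → PP → NP → ADJ. That is 11 enclosing brackets.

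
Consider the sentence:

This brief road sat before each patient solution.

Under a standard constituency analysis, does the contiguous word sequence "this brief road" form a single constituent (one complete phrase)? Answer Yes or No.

Yes

The sequence corresponds to a single NP node — the noun phrase "this brief road".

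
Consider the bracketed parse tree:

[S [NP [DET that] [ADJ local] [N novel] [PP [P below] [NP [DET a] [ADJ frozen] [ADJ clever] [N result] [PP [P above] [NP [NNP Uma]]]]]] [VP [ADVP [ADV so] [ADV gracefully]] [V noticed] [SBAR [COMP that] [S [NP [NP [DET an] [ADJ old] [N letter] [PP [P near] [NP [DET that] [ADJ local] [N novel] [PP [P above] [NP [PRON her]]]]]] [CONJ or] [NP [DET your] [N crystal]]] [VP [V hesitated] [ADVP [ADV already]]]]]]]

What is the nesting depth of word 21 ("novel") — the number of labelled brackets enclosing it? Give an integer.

Counting open brackets not yet closed at "novel": [S [VP [SBAR [S [NP [NP [PP [NP [N = 9.

9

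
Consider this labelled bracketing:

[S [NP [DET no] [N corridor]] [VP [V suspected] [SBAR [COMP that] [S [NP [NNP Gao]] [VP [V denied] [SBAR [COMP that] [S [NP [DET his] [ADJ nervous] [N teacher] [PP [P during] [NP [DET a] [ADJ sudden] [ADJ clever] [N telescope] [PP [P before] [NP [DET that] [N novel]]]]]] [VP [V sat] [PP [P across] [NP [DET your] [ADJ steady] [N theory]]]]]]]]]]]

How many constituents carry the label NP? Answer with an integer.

Listing each NP by its span: [NP no corridor]; [NP Gao]; [NP his nervous teacher during a sudden clever telescope before that novel]; [NP a sudden clever telescope before that novel]; [NP that novel]; [NP your steady theory] — that makes 6.

6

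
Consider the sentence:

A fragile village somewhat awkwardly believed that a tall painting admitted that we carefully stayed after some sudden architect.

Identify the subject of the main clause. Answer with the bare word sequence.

a fragile village

The subject of the main clause is the NP immediately before the verb "believed": "a fragile village".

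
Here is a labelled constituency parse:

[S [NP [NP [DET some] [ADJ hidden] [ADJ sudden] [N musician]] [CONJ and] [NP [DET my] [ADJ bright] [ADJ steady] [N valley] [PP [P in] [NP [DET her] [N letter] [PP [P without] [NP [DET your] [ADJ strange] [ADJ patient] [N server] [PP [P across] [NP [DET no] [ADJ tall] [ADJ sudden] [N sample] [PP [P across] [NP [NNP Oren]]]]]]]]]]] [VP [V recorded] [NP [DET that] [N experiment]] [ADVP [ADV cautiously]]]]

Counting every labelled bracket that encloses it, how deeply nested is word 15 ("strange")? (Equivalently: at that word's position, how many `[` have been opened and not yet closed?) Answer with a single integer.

The word sits inside ADJ, which is inside NP, inside PP, inside NP, inside PP, inside NP, inside NP, inside S — 8 brackets in all.

8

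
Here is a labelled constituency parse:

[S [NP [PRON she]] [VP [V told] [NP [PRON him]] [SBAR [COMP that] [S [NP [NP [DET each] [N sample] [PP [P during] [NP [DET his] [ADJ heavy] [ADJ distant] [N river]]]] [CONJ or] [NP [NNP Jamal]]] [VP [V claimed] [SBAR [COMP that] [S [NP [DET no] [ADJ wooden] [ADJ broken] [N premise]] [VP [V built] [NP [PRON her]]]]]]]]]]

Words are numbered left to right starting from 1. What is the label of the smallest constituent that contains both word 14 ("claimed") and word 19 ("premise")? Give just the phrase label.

VP

Both words fall inside [VP claimed that no wooden broken premise built her] (words 14–21), and no smaller constituent contains them both. Label: VP.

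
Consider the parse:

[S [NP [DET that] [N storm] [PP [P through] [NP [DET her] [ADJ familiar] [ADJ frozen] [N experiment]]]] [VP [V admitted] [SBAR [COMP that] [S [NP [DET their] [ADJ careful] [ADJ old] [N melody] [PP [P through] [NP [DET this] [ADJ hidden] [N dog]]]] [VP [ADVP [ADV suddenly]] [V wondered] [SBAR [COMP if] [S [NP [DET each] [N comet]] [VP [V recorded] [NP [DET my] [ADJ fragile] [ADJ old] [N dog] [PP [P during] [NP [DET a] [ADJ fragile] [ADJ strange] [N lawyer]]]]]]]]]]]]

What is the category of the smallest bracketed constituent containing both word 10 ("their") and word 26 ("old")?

S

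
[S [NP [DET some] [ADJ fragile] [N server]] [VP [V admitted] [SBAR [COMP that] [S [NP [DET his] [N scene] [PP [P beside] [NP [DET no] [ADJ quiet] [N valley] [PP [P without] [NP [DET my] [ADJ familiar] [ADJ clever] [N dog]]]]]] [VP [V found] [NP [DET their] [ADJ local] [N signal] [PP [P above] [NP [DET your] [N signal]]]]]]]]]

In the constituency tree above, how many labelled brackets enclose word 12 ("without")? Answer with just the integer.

Path from the root down to the word: S → VP → SBAR → S → NP → PP → NP → PP → P. That is 9 enclosing brackets.

9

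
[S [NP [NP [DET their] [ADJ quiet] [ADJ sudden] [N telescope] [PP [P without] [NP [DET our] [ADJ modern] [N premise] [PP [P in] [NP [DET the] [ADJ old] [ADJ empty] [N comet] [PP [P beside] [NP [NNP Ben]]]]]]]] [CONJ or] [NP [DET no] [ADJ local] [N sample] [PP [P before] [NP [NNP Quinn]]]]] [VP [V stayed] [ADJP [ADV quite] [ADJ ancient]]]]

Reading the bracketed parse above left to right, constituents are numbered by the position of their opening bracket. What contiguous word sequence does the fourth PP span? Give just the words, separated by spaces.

before Quinn

Opening `[PP` markers occur at word positions 5, 9, 14, 20; the fourth of these opens the constituent [PP before Quinn].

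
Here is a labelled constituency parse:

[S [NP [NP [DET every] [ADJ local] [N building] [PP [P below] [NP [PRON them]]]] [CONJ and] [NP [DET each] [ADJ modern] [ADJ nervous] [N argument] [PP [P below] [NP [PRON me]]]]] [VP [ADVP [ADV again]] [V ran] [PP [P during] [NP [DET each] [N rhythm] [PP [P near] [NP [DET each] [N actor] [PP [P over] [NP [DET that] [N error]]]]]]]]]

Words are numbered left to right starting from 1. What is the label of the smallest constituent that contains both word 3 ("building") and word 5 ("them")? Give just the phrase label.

The smallest bracket enclosing both words is [NP every local building below them], so the label is NP.

NP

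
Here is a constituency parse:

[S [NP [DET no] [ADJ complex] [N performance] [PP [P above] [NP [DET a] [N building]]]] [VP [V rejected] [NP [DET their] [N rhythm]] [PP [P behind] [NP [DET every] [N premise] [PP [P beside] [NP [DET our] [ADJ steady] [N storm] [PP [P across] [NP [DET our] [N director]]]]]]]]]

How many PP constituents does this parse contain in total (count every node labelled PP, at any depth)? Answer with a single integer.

4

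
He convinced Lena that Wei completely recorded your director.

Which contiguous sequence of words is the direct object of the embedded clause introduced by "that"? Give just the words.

"recorded" heads the VP of the embedded clause introduced by "that", and "your director" is its direct object.

your director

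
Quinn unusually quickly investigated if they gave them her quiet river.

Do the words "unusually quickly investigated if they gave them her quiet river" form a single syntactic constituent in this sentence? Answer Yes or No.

Yes

The sequence corresponds to a single VP node — the verb phrase "unusually quickly investigated if they gave them her quiet river".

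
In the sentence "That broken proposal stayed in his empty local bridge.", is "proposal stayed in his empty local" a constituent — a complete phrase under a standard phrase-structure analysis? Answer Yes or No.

The sequence begins inside the noun phrase "that broken proposal" and ends inside the verb phrase "stayed in his empty local bridge"; it crosses a phrase boundary, so no single node in the tree spans exactly those words.

No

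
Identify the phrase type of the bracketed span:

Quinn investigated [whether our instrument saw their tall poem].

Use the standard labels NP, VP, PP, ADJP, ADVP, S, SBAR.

The span is built around the complementizer "whether" — a subordinate clause (SBAR).

SBAR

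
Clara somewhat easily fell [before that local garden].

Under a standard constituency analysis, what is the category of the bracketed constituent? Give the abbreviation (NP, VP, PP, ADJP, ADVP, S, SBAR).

PP

The span is built around the preposition "before" — a prepositional phrase (PP).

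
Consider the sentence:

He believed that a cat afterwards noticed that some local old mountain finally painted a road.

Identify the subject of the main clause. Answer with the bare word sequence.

In the main clause the verb is "believed"; the NP preceding it, "he", is the subject.

he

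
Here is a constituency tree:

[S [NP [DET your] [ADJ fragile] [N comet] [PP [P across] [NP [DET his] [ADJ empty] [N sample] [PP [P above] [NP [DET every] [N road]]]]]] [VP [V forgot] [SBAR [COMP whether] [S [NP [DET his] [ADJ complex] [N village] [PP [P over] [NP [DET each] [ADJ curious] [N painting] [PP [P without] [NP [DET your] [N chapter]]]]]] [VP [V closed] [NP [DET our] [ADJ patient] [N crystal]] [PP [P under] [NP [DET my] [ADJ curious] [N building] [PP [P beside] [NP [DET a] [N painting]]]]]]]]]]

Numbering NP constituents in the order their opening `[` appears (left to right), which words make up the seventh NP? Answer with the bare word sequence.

Opening `[NP` markers occur at word positions 1, 5, 9, 13, 17, 21, 24, 28, 32; the seventh of these opens the constituent [NP our patient crystal].

our patient crystal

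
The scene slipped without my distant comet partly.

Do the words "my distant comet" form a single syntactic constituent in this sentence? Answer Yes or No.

Yes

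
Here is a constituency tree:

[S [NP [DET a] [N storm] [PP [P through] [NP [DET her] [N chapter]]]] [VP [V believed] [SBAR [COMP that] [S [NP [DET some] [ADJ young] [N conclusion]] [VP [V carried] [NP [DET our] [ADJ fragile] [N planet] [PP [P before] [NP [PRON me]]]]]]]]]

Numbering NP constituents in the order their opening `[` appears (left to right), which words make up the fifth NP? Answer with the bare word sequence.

me

In left-to-right order the NP constituents are "a storm through her chapter"; "her chapter"; "some young conclusion"; "our fragile planet before me"; "me". Number 5 is "me".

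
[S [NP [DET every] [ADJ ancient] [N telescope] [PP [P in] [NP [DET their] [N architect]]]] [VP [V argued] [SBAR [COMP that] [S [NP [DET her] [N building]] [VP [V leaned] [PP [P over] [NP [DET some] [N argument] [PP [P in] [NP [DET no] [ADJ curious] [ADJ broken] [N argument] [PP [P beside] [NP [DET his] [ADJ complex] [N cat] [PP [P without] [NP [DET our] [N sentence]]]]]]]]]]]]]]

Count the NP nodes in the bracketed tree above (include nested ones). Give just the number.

7

The NP constituents are: [NP every ancient telescope in their architect]; [NP their architect]; [NP her building]; [NP some argument in no curious broken argument beside his complex cat without our sentence]; [NP no curious broken argument beside his complex cat without our sentence]; [NP his complex cat without our sentence] …. Total: 7.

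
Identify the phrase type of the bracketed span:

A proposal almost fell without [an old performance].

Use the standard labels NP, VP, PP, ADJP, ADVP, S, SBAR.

NP

"performance" is the head of the bracketed span, so the span is a noun phrase: NP.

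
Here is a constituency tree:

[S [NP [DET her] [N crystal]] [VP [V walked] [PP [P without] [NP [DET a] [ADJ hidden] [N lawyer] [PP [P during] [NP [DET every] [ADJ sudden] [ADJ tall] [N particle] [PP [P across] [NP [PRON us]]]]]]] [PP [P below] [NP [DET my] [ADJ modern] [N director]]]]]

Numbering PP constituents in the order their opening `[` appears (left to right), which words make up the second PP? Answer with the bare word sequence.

In left-to-right order the PP constituents are "without a hidden lawyer during every sudden tall particle across us"; "during every sudden tall particle across us"; "across us"; "below my modern director". Number 2 is "during every sudden tall particle across us".

during every sudden tall particle across us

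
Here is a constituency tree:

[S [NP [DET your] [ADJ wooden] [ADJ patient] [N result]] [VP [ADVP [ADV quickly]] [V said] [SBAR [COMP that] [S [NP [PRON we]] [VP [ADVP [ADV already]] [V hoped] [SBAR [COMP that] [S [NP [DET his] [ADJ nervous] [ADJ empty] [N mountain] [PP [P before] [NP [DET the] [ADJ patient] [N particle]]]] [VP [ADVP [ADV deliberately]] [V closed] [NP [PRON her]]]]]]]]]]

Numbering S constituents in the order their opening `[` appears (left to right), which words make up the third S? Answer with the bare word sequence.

In left-to-right order the S constituents are "your wooden patient result quickly said that we already hoped that his nervous empty mountain before the patient particle deliberately closed her"; "we already hoped that his nervous empty mountain before the patient particle deliberately closed her"; "his nervous empty mountain before the patient particle deliberately closed her". Number 3 is "his nervous empty mountain before the patient particle deliberately closed her".

his nervous empty mountain before the patient particle deliberately closed her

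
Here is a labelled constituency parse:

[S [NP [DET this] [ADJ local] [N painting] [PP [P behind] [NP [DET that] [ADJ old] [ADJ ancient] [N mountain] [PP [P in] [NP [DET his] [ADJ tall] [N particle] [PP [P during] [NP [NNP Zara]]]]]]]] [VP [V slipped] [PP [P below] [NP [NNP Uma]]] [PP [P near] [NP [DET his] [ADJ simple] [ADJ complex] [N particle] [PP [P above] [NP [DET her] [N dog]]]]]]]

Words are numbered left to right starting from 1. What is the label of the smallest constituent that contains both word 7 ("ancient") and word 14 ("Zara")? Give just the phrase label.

The smallest bracket enclosing both words is [NP that old ancient mountain in his tall particle during Zara], so the label is NP.

NP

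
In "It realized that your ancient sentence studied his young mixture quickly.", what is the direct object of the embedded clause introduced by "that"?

The verb of the embedded clause introduced by "that" is "studied"; its direct object is the NP "his young mixture".

his young mixture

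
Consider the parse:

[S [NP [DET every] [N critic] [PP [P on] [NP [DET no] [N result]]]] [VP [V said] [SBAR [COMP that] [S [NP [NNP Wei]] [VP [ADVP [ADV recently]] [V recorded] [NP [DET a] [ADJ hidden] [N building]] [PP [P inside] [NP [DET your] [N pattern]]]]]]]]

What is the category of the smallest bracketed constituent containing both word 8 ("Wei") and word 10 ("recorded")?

S

Both words fall inside [S Wei recently recorded a hidden building inside your pattern] (words 8–16), and no smaller constituent contains them both. Label: S.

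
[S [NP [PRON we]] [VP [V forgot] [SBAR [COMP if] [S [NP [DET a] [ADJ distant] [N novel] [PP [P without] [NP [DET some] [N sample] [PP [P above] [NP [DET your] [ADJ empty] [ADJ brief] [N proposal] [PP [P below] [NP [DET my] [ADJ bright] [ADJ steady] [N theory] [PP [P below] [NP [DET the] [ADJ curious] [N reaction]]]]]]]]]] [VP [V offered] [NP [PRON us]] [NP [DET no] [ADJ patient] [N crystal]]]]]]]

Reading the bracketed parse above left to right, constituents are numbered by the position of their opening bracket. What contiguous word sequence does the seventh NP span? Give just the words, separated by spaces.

us

Opening `[NP` markers occur at word positions 1, 4, 8, 11, 16, 21, 25, 26; the seventh of these opens the constituent [NP us].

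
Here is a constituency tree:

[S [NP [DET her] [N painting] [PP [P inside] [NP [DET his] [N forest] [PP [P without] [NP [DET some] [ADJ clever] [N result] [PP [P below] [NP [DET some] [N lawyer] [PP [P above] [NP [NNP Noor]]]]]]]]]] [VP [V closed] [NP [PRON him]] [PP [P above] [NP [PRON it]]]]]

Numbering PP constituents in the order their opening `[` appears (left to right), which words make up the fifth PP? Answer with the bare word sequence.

Opening `[PP` markers occur at word positions 3, 6, 10, 13, 17; the fifth of these opens the constituent [PP above it].

above it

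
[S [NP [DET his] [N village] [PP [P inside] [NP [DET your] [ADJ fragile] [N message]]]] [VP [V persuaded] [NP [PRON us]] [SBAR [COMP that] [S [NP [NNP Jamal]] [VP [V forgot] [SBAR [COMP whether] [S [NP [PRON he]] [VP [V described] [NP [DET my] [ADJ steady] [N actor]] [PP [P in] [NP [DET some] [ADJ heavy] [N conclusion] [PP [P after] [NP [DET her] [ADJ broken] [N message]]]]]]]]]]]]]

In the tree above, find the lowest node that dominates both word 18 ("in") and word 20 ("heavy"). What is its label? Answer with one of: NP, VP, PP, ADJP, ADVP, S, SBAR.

PP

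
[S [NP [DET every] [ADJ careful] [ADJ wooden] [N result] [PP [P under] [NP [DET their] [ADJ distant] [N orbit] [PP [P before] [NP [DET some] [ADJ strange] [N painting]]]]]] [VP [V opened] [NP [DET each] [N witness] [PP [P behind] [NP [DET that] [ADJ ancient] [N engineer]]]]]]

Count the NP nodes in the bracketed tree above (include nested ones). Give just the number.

5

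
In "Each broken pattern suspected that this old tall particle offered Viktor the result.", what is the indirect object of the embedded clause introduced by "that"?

Within the embedded clause introduced by "that", the indirect object of "offered" is "Viktor".

Viktor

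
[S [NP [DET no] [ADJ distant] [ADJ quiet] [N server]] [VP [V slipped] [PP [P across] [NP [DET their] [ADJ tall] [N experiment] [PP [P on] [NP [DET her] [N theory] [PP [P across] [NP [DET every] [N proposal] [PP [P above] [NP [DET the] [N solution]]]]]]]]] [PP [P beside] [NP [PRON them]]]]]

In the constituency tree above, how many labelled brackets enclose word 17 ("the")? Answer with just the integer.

11

Counting open brackets not yet closed at "the": [S [VP [PP [NP [PP [NP [PP [NP [PP [NP [DET = 11.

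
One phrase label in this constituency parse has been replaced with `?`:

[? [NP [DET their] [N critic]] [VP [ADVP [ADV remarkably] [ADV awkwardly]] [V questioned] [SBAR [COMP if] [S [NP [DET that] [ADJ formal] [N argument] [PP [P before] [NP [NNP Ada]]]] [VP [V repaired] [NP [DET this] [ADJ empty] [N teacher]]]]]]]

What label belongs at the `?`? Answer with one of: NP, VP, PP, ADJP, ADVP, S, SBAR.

S

Looking at what the `?` directly dominates — NP, VP — this is a clause (S).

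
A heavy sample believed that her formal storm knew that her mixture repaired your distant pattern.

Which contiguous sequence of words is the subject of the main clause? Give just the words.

The subject of the main clause is the NP immediately before the verb "believed": "a heavy sample".

a heavy sample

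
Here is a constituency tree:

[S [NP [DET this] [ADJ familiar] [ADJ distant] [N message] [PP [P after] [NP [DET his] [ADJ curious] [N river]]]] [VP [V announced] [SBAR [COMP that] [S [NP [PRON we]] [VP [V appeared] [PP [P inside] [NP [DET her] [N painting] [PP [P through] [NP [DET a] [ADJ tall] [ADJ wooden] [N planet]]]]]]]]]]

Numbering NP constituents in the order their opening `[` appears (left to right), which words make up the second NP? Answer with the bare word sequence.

his curious river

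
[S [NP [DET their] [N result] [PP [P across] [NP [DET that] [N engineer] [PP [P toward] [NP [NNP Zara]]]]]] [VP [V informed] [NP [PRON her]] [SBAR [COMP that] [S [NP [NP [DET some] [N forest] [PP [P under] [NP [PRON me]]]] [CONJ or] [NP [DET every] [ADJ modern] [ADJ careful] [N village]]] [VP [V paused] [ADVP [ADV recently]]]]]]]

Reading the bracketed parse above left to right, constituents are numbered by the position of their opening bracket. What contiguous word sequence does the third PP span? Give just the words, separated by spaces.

under me

The PP opening brackets appear, in order, over: "across that engineer toward Zara"; "toward Zara"; "under me". The third one spans "under me".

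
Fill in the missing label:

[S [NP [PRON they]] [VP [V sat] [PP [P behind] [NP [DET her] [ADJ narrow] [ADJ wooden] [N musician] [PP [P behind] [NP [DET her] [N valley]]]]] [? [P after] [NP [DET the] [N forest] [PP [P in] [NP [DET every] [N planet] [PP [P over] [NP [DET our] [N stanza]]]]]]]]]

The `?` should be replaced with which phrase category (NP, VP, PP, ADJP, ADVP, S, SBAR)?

PP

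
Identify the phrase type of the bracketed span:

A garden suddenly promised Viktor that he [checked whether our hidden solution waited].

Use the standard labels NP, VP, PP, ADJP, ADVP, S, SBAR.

VP

The bracketed span "checked whether our hidden solution waited" is headed by "checked", making it a verb phrase (VP).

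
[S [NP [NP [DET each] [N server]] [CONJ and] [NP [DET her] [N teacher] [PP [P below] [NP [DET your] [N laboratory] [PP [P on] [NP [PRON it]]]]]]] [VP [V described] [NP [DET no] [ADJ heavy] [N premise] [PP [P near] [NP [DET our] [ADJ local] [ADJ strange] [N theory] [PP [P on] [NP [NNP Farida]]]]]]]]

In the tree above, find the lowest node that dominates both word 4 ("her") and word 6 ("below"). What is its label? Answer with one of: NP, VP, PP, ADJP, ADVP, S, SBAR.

NP

Both words fall inside [NP her teacher below your laboratory on it] (words 4–10), and no smaller constituent contains them both. Label: NP.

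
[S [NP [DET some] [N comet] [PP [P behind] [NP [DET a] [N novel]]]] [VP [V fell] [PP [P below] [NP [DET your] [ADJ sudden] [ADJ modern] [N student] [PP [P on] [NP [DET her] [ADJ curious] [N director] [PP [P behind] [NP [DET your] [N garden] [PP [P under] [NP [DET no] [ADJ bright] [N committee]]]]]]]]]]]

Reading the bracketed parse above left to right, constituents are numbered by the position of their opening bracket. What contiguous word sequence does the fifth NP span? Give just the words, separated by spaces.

your garden under no bright committee

The NP opening brackets appear, in order, over: "some comet behind a novel"; "a novel"; "your sudden modern student on her curious director behind your garden under no bright committee"; "her curious director behind your garden under no bright committee"; "your garden under no bright committee"; "no bright committee". The fifth one spans "your garden under no bright committee".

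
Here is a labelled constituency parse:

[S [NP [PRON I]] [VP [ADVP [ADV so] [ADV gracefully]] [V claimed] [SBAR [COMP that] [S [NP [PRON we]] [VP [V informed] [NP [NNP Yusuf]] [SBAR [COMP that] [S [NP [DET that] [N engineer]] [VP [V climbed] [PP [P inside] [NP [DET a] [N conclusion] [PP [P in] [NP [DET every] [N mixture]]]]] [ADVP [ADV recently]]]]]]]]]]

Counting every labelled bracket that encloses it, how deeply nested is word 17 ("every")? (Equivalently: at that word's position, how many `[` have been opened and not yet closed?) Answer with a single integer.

13

Path from the root down to the word: S → VP → SBAR → S → VP → SBAR → S → VP → PP → NP → PP → NP → DET. That is 13 enclosing brackets.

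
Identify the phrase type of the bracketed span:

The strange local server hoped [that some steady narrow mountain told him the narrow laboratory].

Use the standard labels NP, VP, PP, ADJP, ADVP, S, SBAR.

The bracketed span "that some steady narrow mountain told him the narrow laboratory" is headed by "that", making it a subordinate clause (SBAR).

SBAR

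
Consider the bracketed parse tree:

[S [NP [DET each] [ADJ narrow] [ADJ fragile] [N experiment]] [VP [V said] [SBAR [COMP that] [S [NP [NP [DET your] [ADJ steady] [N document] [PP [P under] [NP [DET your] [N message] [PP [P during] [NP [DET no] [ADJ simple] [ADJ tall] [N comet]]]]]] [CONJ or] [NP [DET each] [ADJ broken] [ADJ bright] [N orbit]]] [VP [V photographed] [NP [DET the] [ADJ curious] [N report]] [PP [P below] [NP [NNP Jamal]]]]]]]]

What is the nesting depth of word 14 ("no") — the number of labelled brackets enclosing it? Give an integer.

Counting open brackets not yet closed at "no": [S [VP [SBAR [S [NP [NP [PP [NP [PP [NP [DET = 11.

11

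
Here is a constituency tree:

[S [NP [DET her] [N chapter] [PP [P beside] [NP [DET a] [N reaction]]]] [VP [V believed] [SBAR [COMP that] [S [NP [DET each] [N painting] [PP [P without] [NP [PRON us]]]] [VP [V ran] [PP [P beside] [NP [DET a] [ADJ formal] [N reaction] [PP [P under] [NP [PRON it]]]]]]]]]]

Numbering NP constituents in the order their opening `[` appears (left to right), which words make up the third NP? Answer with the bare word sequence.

each painting without us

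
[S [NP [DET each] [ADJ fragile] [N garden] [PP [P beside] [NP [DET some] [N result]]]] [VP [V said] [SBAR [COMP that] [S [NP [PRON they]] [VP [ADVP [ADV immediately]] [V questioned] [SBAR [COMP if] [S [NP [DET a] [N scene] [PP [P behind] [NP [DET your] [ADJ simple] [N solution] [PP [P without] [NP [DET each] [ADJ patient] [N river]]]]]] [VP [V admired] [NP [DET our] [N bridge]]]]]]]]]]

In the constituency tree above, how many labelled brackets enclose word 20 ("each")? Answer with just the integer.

13

Path from the root down to the word: S → VP → SBAR → S → VP → SBAR → S → NP → PP → NP → PP → NP → DET. That is 13 enclosing brackets.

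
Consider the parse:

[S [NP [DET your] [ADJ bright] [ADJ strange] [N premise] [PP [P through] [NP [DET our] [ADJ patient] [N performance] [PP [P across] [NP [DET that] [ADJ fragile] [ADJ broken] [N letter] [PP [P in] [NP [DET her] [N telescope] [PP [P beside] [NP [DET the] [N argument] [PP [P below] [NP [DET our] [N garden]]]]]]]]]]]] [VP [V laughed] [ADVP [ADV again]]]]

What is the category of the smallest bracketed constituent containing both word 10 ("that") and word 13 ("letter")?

The smallest bracket enclosing both words is [NP that fragile broken letter in her telescope beside the argument below our garden], so the label is NP.

NP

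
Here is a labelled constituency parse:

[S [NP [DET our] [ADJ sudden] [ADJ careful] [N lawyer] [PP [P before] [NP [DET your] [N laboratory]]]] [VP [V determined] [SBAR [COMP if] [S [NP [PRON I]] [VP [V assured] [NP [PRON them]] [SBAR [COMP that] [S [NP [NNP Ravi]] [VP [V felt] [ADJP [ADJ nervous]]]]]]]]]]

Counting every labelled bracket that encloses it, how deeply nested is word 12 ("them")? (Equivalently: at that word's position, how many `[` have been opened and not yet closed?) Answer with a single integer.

7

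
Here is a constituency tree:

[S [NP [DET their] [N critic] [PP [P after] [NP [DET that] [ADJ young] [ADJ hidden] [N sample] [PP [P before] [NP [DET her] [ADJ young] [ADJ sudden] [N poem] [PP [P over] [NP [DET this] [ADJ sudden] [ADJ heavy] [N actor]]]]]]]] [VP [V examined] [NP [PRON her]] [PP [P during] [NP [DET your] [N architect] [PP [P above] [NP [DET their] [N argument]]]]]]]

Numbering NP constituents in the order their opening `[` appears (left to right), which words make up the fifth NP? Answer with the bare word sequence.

Opening `[NP` markers occur at word positions 1, 4, 9, 14, 19, 21, 24; the fifth of these opens the constituent [NP her].

her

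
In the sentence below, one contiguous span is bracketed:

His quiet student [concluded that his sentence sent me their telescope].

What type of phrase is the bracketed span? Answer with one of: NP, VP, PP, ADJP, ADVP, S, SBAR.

The bracketed span "concluded that his sentence sent me their telescope" is headed by "concluded", making it a verb phrase (VP).

VP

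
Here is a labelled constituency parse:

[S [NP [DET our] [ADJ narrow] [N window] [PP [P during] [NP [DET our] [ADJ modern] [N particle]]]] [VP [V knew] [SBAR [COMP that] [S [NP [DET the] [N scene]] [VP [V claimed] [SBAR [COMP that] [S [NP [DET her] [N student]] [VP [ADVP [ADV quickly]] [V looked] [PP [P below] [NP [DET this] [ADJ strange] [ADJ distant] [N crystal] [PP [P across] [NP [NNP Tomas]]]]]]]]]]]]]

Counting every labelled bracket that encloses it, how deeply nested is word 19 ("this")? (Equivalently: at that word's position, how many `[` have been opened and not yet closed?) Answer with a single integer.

11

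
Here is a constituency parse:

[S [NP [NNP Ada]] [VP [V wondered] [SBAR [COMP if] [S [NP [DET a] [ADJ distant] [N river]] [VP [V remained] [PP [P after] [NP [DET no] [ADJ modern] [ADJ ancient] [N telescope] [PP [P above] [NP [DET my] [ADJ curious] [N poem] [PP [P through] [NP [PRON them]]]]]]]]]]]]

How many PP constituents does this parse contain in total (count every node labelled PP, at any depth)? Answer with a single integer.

3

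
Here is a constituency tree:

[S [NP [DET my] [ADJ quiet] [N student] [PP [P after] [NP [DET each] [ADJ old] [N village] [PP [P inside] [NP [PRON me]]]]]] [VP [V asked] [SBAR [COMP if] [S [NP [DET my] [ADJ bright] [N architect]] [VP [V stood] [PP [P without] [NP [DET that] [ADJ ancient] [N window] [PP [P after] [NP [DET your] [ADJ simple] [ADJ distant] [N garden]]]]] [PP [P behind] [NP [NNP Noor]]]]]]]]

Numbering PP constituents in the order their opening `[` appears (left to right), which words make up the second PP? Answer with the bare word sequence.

inside me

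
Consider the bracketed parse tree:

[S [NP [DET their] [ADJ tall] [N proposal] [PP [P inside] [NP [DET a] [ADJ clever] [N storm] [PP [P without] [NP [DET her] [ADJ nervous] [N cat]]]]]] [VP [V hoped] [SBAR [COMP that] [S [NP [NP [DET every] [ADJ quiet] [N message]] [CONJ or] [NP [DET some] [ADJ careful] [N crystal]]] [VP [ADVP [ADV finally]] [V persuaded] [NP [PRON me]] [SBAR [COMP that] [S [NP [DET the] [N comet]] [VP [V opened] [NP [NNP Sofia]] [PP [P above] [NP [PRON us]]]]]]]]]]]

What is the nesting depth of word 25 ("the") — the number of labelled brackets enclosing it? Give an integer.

9

Counting open brackets not yet closed at "the": [S [VP [SBAR [S [VP [SBAR [S [NP [DET = 9.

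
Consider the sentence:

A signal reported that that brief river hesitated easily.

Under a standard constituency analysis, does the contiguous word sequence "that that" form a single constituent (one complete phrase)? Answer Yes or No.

No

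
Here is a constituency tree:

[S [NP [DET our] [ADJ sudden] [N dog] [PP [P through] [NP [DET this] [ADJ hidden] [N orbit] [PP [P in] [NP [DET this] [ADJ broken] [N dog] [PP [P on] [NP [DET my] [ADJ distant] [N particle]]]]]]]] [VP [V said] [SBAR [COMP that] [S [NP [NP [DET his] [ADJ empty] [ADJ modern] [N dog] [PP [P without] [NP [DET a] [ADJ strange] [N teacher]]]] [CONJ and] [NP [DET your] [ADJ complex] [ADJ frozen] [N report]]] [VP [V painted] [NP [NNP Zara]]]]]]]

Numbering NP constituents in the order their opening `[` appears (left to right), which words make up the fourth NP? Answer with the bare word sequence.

my distant particle

In left-to-right order the NP constituents are "our sudden dog through this hidden orbit in this broken dog on my distant particle"; "this hidden orbit in this broken dog on my distant particle"; "this broken dog on my distant particle"; "my distant particle"; "his empty modern dog without a strange teacher and your complex frozen report"; "his empty modern dog without a strange teacher"; "a strange teacher"; "your complex frozen report"; "Zara". Number 4 is "my distant particle".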